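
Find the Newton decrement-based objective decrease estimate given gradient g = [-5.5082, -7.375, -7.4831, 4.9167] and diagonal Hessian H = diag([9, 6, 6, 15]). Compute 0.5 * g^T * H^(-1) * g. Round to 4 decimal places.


Step 1: H is diagonal, so H^(-1) * g = [-0.612, -1.2292, -1.2472, 0.3278].
Step 2: g^T H^(-1) g = sum_i g_i^2 / H_ii
  = (-5.5082)^2/9 + (-7.375)^2/6 + (-7.4831)^2/6 + (4.9167)^2/15
  = 3.3711 + 9.0651 + 9.3328 + 1.6116 = 23.3806
Step 3: Objective decrease = 0.5 * g^T H^(-1) g = 11.6903


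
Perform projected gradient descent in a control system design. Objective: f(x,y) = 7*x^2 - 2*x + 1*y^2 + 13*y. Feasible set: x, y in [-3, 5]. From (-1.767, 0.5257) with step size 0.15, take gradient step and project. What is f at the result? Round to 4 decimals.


Step 1: Compute gradient at (-1.767, 0.5257).
grad_x = 2*7*-1.767 - 2 = -26.738
grad_y = 2*1*0.5257 + 13 = 14.0514
Step 2: Gradient step.
x_raw = -1.767 - 0.15*-26.738 = 2.2437
y_raw = 0.5257 - 0.15*14.0514 = -1.582
Step 3: Project onto [-3, 5].
x_proj = clip(2.2437) = 2.2437
y_proj = clip(-1.582) = -1.582
Step 4: Evaluate f.
f(2.2437, -1.582) = 12.6886


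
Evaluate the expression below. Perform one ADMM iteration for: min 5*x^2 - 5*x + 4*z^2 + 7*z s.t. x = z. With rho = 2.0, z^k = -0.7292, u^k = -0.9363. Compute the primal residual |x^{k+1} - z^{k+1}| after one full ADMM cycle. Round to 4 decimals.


ADMM iteration with rho = 2.0, z^k = -0.7292, u^k = -0.9363
Step 1: x-update.
Minimize 5*x^2 - 5*x + (2.0/2)*(x + 0.7292 - 0.9363)^2
FOC: (2*5 + 2.0)*x = 5 + 2.0*(-0.7292 + 0.9363)
x^{k+1} = 0.4512
Step 2: z-update.
Minimize 4*z^2 + 7*z + (2.0/2)*(0.4512 - z - 0.9363)^2
FOC: (2*4 + 2.0)*z = -7 + 2.0*(0.4512 - 0.9363)
z^{k+1} = -0.797
Step 3: u-update.
u^{k+1} = -0.9363 + 0.4512 + 0.797 = 0.3119
Step 4: Primal residual = |0.4512 + 0.797| = 1.2482


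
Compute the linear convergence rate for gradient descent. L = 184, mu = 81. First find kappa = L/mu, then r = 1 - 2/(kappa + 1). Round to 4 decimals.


Step 1: Compute the condition number.
kappa = L/mu = 184/81 = 2.2716
Step 2: Compute the convergence rate.
r = 1 - 2/(kappa + 1) = 1 - 2*mu/(L + mu) = (L - mu)/(L + mu) = 103/265 = 0.3887


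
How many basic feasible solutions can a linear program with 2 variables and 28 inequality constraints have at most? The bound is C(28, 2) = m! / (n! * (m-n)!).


Each vertex corresponds to some choice of n active constraints out of m, so the number of vertices is at most C(m, n) = m! / (n!(m-n)!).
m = 28, n = 2
Numerator: 28 * 27
Denominator: 2! = 2
C(28, 2) = 378


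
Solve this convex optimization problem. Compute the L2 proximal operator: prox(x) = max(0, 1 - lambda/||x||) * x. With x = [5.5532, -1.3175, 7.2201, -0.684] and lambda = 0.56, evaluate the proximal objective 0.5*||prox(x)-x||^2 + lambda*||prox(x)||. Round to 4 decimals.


Step 1: Compute ||x||.
||x|| = 9.2288
Step 2: Compute scaling factor.
scale = max(0, 1 - 0.56/9.2288) = 0.9393
Step 3: prox(x) = [5.2162, -1.2376, 6.782, -0.6425]
||prox(x)|| = 8.6688
Step 4: Proximal objective.
0.5*||prox-x||^2 = 0.1568
lambda*||prox|| = 4.8545
Total = 5.0114


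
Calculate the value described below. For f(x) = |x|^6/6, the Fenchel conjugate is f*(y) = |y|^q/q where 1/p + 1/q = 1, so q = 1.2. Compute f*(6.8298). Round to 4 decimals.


The conjugate exponent q satisfies 1/p + 1/q = 1.
p = 6, so q = 6/(6 - 1) = 1.2
|y|^q = 6.8298^1.2 = 10.0297
f*(6.8298) = 10.0297 / 1.2 = 8.3581


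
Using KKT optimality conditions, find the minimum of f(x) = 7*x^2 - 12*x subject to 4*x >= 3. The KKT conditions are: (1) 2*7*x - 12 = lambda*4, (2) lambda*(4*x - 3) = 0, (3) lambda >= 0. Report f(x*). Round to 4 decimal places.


Step 1: Try lambda = 0 (constraint inactive).
Stationarity: 2*7*x - 12 = 0
x* = 12/(2*7) = 6/7 = 0.8571 (rounded; the exact value 6/7 is used below)
Check constraint: 4*0.8571 = 3.4284 >= 3 -- satisfied.
Step 2: Compute optimal value.
f(x*) = 7*(6/7)^2 - 12*(6/7) = -5.1429


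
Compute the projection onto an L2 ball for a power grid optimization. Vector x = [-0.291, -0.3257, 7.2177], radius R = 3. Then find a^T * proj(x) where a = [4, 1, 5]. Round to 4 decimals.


Step 1: Compute ||x|| (intermediates to 6 decimals).
||x|| = sqrt((-0.291)^2 + (-0.3257)^2 + 7.2177^2) = 7.230903
Step 2: Project.
Since ||x|| > R, scale = R/||x|| = 3/7.230903 = 0.414886, proj(x) = scale * x
proj(x) = [-0.120732, -0.135128, 2.994523]
Step 3: Dot product.
a^T * proj(x) = 4*(-0.120732) + 1*(-0.135128) + 5*2.994523 = 14.3546


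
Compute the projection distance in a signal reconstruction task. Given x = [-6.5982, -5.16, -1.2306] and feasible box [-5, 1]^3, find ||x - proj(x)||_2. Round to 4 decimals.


Project each component onto [-5, 1].
clip(-6.5982) = -5.0, clip(-5.16) = -5.0, clip(-1.2306) = -1.2306
Projection = [-5.0, -5.0, -1.2306]
Squared diffs: [2.5542, 0.0256, 0.0]
Distance = sqrt(2.5798) = 1.6062


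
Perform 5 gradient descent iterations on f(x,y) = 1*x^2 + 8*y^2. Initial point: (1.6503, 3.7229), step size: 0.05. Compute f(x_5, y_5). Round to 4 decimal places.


Gradient descent on f(x,y) = 1*x^2 + 8*y^2.
Starting point: (1.6503, 3.7229), alpha = 0.05
Step 1: grad_x = 2*1*1.6503 = 3.3006, grad_y = 2*8*3.7229 = 59.5664
  x_1 = 1.6503 - 0.05*3.3006 = 1.4853
  y_1 = 3.7229 - 0.05*59.5664 = 0.7446
Step 2: grad_x = 2*1*1.4853 = 2.9705, grad_y = 2*8*0.7446 = 11.9133
  x_2 = 1.4853 - 0.05*2.9705 = 1.3367
  y_2 = 0.7446 - 0.05*11.9133 = 0.1489
Step 3: grad_x = 2*1*1.3367 = 2.6735, grad_y = 2*8*0.1489 = 2.3827
  x_3 = 1.3367 - 0.05*2.6735 = 1.2031
  y_3 = 0.1489 - 0.05*2.3827 = 0.0298
Step 4: grad_x = 2*1*1.2031 = 2.4061, grad_y = 2*8*0.0298 = 0.4765
  x_4 = 1.2031 - 0.05*2.4061 = 1.0828
  y_4 = 0.0298 - 0.05*0.4765 = 0.006
Step 5: grad_x = 2*1*1.0828 = 2.1655, grad_y = 2*8*0.006 = 0.0953
  x_5 = 1.0828 - 0.05*2.1655 = 0.9745
  y_5 = 0.006 - 0.05*0.0953 = 0.0012
f(0.9745, 0.0012) = 1*0.9745^2 + 8*0.0012^2 = 0.9496


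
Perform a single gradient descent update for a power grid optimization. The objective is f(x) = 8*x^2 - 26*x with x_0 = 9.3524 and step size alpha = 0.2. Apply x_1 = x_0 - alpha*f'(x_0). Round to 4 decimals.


We compute the gradient at x_0 and apply the update.
f'(x) = 16*x - 26
f'(9.3524) = 16*9.3524 - 26 = 123.6384
x_1 = 9.3524 - 0.2*123.6384 = -15.3753


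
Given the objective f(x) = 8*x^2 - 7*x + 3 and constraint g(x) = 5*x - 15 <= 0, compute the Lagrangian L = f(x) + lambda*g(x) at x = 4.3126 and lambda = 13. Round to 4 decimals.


Step 1: Evaluate f(x).
f(4.3126) = 8*4.3126^2 - 7*4.3126 + 3 = 121.6
Step 2: Evaluate g(x).
g(4.3126) = 5*4.3126 - 15 = 6.563
Step 3: Compute Lagrangian.
L = 121.6 + 13*6.563 = 206.919


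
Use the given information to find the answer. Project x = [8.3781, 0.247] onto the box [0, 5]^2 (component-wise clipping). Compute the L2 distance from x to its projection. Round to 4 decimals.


Project each component onto [0, 5].
clip(8.3781) = 5.0, clip(0.247) = 0.247
Projection = [5.0, 0.247]
Squared diffs: [11.4116, 0.0]
Distance = sqrt(11.4116) = 3.3781


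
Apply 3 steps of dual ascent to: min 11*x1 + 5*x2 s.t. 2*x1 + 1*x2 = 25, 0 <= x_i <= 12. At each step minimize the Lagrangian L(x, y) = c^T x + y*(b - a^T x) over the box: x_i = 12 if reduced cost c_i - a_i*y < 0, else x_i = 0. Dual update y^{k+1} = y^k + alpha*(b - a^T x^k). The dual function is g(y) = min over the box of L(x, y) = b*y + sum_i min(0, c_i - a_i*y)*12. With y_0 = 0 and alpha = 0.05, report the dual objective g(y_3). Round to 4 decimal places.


Dual ascent for LP: min 11*x1 + 5*x2, 2*x1 + 1*x2 = 25, 0 <= x_i <= 12
Step 1: y^k = 0.0, reduced costs: (11.0, 5.0)
  x^k = (0.0, 0.0), subgradient = b - a^T x = 25.0
  y^{k+1} = 0.0 + 0.05*25.0 = 1.25
Step 2: y^k = 1.25, reduced costs: (8.5, 3.75)
  x^k = (0.0, 0.0), subgradient = b - a^T x = 25.0
  y^{k+1} = 1.25 + 0.05*25.0 = 2.5
Step 3: y^k = 2.5, reduced costs: (6.0, 2.5)
  x^k = (0.0, 0.0), subgradient = b - a^T x = 25.0
  y^{k+1} = 2.5 + 0.05*25.0 = 3.75
Dual objective at y_3 = 3.75: reduced costs (3.5, 1.25), box minimizer x = (0.0, 0.0)
g(y_3) = b*y + (c1 - a1*y)*x1 + (c2 - a2*y)*x2 = 25*3.75 + 3.5*0.0 + 1.25*0.0 = 93.75 + 0.0 + 0.0 = 93.75


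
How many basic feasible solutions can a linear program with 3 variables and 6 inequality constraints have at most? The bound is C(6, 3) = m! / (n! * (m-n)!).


Each vertex corresponds to some choice of n active constraints out of m, so the number of vertices is at most C(m, n) = m! / (n!(m-n)!).
m = 6, n = 3
Numerator: 6 * 5 * 4
Denominator: 3! = 6
C(6, 3) = 20


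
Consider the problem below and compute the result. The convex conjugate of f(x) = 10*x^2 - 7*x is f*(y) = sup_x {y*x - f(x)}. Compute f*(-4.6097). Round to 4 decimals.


f*(y) = sup_x {y*x - a*x^2 - b*x} = sup_x {(y-b)*x - a*x^2}
FOC: (y - b) - 2a*x = 0 => x* = (y - b)/(2a)
x* = (-4.6097 + 7)/(2*10) = 0.1195
f*(-4.6097) = (y-b)^2/(4a) = (-4.6097 + 7)^2/(4*10)
= 5.7135/40 = 0.1428


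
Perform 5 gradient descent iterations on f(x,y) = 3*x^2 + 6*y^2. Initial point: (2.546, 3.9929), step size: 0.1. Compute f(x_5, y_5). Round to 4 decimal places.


Gradient descent on f(x,y) = 3*x^2 + 6*y^2.
Starting point: (2.546, 3.9929), alpha = 0.1
Step 1: grad_x = 2*3*2.546 = 15.276, grad_y = 2*6*3.9929 = 47.9148
  x_1 = 2.546 - 0.1*15.276 = 1.0184
  y_1 = 3.9929 - 0.1*47.9148 = -0.7986
Step 2: grad_x = 2*3*1.0184 = 6.1104, grad_y = 2*6*-0.7986 = -9.583
  x_2 = 1.0184 - 0.1*6.1104 = 0.4074
  y_2 = -0.7986 - 0.1*-9.583 = 0.1597
Step 3: grad_x = 2*3*0.4074 = 2.4442, grad_y = 2*6*0.1597 = 1.9166
  x_3 = 0.4074 - 0.1*2.4442 = 0.1629
  y_3 = 0.1597 - 0.1*1.9166 = -0.0319
Step 4: grad_x = 2*3*0.1629 = 0.9777, grad_y = 2*6*-0.0319 = -0.3833
  x_4 = 0.1629 - 0.1*0.9777 = 0.0652
  y_4 = -0.0319 - 0.1*-0.3833 = 0.0064
Step 5: grad_x = 2*3*0.0652 = 0.3911, grad_y = 2*6*0.0064 = 0.0767
  x_5 = 0.0652 - 0.1*0.3911 = 0.0261
  y_5 = 0.0064 - 0.1*0.0767 = -0.0013
f(0.0261, -0.0013) = 3*0.0261^2 + 6*(-0.0013)^2 = 0.002


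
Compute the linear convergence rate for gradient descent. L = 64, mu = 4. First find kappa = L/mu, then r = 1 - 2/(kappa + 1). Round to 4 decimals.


Step 1: Compute the condition number.
kappa = L/mu = 64/4 = 16.0
Step 2: Compute the convergence rate.
r = 1 - 2/(kappa + 1) = 1 - 2*mu/(L + mu) = (L - mu)/(L + mu) = 60/68 = 0.8824


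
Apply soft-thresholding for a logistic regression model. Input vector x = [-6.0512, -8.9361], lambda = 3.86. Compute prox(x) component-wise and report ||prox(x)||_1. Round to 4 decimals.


Soft-thresholding with lambda = 3.86:
prox(-6.0512) = sign(-6.0512)*max(|-6.0512| - 3.86, 0) = -2.1912
prox(-8.9361) = sign(-8.9361)*max(|-8.9361| - 3.86, 0) = -5.0761
prox(x) = [-2.1912, -5.0761]
||prox(x)||_1 = 2.1912 + 5.0761 = 7.2673


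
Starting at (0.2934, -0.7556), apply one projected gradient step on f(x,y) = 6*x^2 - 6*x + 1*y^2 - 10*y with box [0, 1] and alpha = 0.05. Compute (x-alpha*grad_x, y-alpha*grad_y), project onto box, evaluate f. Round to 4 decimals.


Step 1: Compute gradient at (0.2934, -0.7556).
grad_x = 2*6*0.2934 - 6 = -2.4792
grad_y = 2*1*-0.7556 - 10 = -11.5112
Step 2: Gradient step.
x_raw = 0.2934 - 0.05*-2.4792 = 0.4174
y_raw = -0.7556 - 0.05*-11.5112 = -0.18
Step 3: Project onto [0, 1].
x_proj = clip(0.4174) = 0.4174
y_proj = clip(-0.18) = 0.0
Step 4: Evaluate f.
f(0.4174, 0.0) = -1.459


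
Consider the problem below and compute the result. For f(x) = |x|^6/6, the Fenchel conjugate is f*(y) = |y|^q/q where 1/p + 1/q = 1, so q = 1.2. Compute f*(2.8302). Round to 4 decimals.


The conjugate exponent q satisfies 1/p + 1/q = 1.
p = 6, so q = 6/(6 - 1) = 1.2
|y|^q = 2.8302^1.2 = 3.4848
f*(2.8302) = 3.4848 / 1.2 = 2.904


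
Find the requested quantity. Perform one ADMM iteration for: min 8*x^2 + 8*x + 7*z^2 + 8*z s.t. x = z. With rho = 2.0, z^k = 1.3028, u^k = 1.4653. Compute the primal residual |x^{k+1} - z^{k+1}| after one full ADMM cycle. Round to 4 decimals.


ADMM iteration with rho = 2.0, z^k = 1.3028, u^k = 1.4653
Step 1: x-update.
Minimize 8*x^2 + 8*x + (2.0/2)*(x - 1.3028 + 1.4653)^2
FOC: (2*8 + 2.0)*x = -8 + 2.0*(1.3028 - 1.4653)
x^{k+1} = -0.4625
Step 2: z-update.
Minimize 7*z^2 + 8*z + (2.0/2)*(-0.4625 - z + 1.4653)^2
FOC: (2*7 + 2.0)*z = -8 + 2.0*(-0.4625 + 1.4653)
z^{k+1} = -0.3747
Step 3: u-update.
u^{k+1} = 1.4653 - 0.4625 + 0.3747 = 1.3775
Step 4: Primal residual = |-0.4625 + 0.3747| = 0.0879


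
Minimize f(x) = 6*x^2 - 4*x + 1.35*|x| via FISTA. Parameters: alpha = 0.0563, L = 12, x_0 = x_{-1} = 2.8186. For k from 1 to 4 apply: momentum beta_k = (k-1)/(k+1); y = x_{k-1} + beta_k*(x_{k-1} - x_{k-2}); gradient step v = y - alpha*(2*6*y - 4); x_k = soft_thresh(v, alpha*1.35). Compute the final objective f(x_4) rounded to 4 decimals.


FISTA on f(x) = 6*x^2 - 4*x + 1.35*|x|
L = 12, alpha = 0.0563
Iteration 1: beta = 0.0, y = 2.8186 + 0.0*(2.8186 - 2.8186) = 2.8186
  grad(y) = 29.8232, v = y - alpha*grad = 1.1396
  prox(v) = soft_thresh(1.1396, 0.076) = 1.0635
Iteration 2: beta = 0.3333, y = 1.0635 + 0.3333*(1.0635 - 2.8186) = 0.4785
  grad(y) = 1.7424, v = y - alpha*grad = 0.3804
  prox(v) = soft_thresh(0.3804, 0.076) = 0.3044
Iteration 3: beta = 0.5, y = 0.3044 + 0.5*(0.3044 - 1.0635) = -0.0751
  grad(y) = -4.9015, v = y - alpha*grad = 0.2008
  prox(v) = soft_thresh(0.2008, 0.076) = 0.1248
Iteration 4: beta = 0.6, y = 0.1248 + 0.6*(0.1248 - 0.3044) = 0.0171
  grad(y) = -3.7953, v = y - alpha*grad = 0.2307
  prox(v) = soft_thresh(0.2307, 0.076) = 0.1547
f(x_4) = 6*0.1547^2 - 4*0.1547 + 1.35*|0.1547| = -0.2664


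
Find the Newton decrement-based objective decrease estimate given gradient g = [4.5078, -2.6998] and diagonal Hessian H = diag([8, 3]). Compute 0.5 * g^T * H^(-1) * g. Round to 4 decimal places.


Step 1: H is diagonal, so H^(-1) * g = [0.5635, -0.8999].
Step 2: g^T H^(-1) g = sum_i g_i^2 / H_ii
  = (4.5078)^2/8 + (-2.6998)^2/3
  = 2.54 + 2.4296 = 4.9697
Step 3: Objective decrease = 0.5 * g^T H^(-1) g = 2.4848


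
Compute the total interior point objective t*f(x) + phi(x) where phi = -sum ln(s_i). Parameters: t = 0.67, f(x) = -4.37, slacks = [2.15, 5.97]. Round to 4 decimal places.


Step 1: Compute log-barrier.
ln values: [0.7655, 1.7867]
phi = -(0.7655 + 1.7867) = -2.5522
Step 2: Compute augmented objective.
t*f(x) = 0.67*-4.37 = -2.9279
Total = -2.9279 - 2.5522 = -5.4801


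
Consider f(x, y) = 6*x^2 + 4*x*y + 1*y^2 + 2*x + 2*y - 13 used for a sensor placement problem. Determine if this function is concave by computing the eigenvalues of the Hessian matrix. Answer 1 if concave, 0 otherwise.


The Hessian of f(x,y) = 6*x^2 + 4*x*y + 1*y^2 + 2*x + 2*y - 13 is:
H = [[12, 4], [4, 2]]
Trace = 12 + 2 = 14
Determinant = 12*2 - (4)^2 = 8
Discriminant = (14)^2 - 4*8 = 164.0
Eigenvalues: lambda_1 = 0.5969, lambda_2 = 13.4031
The function is not concave.

0


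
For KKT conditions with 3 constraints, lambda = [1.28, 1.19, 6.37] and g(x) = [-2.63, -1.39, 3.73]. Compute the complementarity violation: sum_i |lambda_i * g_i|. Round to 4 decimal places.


KKT complementary slackness check:
lambda_1 * g_1 = 1.28 * -2.63 = -3.3664
lambda_2 * g_2 = 1.19 * -1.39 = -1.6541
lambda_3 * g_3 = 6.37 * 3.73 = 23.7601
Total violation = 3.3664 + 1.6541 + 23.7601 = 28.7806


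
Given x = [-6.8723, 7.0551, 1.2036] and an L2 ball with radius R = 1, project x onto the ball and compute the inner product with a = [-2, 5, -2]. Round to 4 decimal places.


Step 1: Compute ||x|| (intermediates to 6 decimals).
||x|| = sqrt((-6.8723)^2 + 7.0551^2 + 1.2036^2) = 9.922278
Step 2: Project.
Since ||x|| > R, scale = R/||x|| = 1/9.922278 = 0.100783, proj(x) = scale * x
proj(x) = [-0.692611, 0.711034, 0.121302]
Step 3: Dot product.
a^T * proj(x) = -2*(-0.692611) + 5*0.711034 - 2*0.121302 = 4.6978


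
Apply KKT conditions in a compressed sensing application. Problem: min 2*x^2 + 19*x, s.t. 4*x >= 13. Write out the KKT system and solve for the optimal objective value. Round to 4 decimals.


Step 1: Try lambda = 0 (constraint inactive).
x_unc = -19/(2*2) = -4.75
Check: 4*-4.75 = -19.0 < 13 -- violated!
Step 2: Constraint must be active: 4*x = 13
x* = 13/4 = 3.25
lambda = (2*2*3.25 + 19)/4 = 8.0
Step 3: Compute optimal value.
f(x*) = 2*3.25^2 + 19*3.25 = 82.875


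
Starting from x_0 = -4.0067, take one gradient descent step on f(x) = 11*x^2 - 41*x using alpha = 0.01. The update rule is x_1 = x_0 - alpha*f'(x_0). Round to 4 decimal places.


We compute the gradient at x_0 and apply the update.
f'(x) = 22*x - 41
f'(-4.0067) = 22*-4.0067 - 41 = -129.1474
x_1 = -4.0067 - 0.01*-129.1474 = -2.7152


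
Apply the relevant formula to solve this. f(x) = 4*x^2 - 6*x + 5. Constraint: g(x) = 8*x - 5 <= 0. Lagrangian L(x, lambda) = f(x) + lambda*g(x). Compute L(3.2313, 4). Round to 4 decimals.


Step 1: Evaluate f(x).
f(3.2313) = 4*3.2313^2 - 6*3.2313 + 5 = 27.3774
Step 2: Evaluate g(x).
g(3.2313) = 8*3.2313 - 5 = 20.8504
Step 3: Compute Lagrangian.
L = 27.3774 + 4*20.8504 = 110.779


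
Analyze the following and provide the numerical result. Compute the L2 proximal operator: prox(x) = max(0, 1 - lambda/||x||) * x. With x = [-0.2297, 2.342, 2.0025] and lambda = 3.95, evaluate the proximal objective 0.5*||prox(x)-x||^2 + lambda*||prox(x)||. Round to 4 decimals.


Step 1: Compute ||x||.
||x|| = 3.0899
Step 2: Compute scaling factor.
scale = max(0, 1 - 3.95/3.0899) = 0.0
Step 3: prox(x) = [-0.0, 0.0, 0.0]
||prox(x)|| = 0.0
Step 4: Proximal objective.
0.5*||prox-x||^2 = 4.7739
lambda*||prox|| = 0.0
Total = 4.7739


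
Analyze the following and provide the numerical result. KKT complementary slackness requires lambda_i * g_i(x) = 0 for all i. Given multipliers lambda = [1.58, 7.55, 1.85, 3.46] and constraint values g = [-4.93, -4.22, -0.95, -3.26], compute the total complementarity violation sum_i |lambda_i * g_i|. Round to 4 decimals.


KKT complementary slackness check:
lambda_1 * g_1 = 1.58 * -4.93 = -7.7894
lambda_2 * g_2 = 7.55 * -4.22 = -31.861
lambda_3 * g_3 = 1.85 * -0.95 = -1.7575
lambda_4 * g_4 = 3.46 * -3.26 = -11.2796
Total violation = 7.7894 + 31.861 + 1.7575 + 11.2796 = 52.6875


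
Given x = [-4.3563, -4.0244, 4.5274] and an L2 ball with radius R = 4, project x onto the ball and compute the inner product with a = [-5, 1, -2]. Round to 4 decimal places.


Step 1: Compute ||x|| (intermediates to 6 decimals).
||x|| = sqrt((-4.3563)^2 + (-4.0244)^2 + 4.5274^2) = 7.461266
Step 2: Project.
Since ||x|| > R, scale = R/||x|| = 4/7.461266 = 0.536102, proj(x) = scale * x
proj(x) = [-2.335421, -2.157489, 2.427148]
Step 3: Dot product.
a^T * proj(x) = -5*(-2.335421) + 1*(-2.157489) - 2*2.427148 = 4.6653


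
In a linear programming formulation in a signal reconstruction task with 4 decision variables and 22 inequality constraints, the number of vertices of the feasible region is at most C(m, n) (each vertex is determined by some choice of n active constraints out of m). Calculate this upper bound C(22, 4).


Each vertex corresponds to some choice of n active constraints out of m, so the number of vertices is at most C(m, n) = m! / (n!(m-n)!).
m = 22, n = 4
Numerator: 22 * 21 * 20 * 19
Denominator: 4! = 24
C(22, 4) = 7315


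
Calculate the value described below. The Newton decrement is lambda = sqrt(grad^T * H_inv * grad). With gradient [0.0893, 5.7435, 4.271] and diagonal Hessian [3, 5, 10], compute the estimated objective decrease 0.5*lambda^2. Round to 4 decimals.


Step 1: H is diagonal, so H^(-1) * g = [0.0298, 1.1487, 0.4271].
Step 2: g^T H^(-1) g = sum_i g_i^2 / H_ii
  = (0.0893)^2/3 + (5.7435)^2/5 + (4.271)^2/10
  = 0.0027 + 6.5976 + 1.8241 = 8.4244
Step 3: Objective decrease = 0.5 * g^T H^(-1) g = 4.2122


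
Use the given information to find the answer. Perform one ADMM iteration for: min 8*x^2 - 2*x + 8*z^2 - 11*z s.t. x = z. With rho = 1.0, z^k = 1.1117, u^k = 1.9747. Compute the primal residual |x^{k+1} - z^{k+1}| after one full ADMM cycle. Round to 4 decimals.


ADMM iteration with rho = 1.0, z^k = 1.1117, u^k = 1.9747
Step 1: x-update.
Minimize 8*x^2 - 2*x + (1.0/2)*(x - 1.1117 + 1.9747)^2
FOC: (2*8 + 1.0)*x = 2 + 1.0*(1.1117 - 1.9747)
x^{k+1} = 0.0669
Step 2: z-update.
Minimize 8*z^2 - 11*z + (1.0/2)*(0.0669 - z + 1.9747)^2
FOC: (2*8 + 1.0)*z = 11 + 1.0*(0.0669 + 1.9747)
z^{k+1} = 0.7672
Step 3: u-update.
u^{k+1} = 1.9747 + 0.0669 - 0.7672 = 1.2744
Step 4: Primal residual = |0.0669 - 0.7672| = 0.7003


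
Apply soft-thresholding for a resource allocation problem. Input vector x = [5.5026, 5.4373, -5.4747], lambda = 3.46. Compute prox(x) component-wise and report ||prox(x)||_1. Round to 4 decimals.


Soft-thresholding with lambda = 3.46:
prox(5.5026) = sign(5.5026)*max(|5.5026| - 3.46, 0) = 2.0426
prox(5.4373) = sign(5.4373)*max(|5.4373| - 3.46, 0) = 1.9773
prox(-5.4747) = sign(-5.4747)*max(|-5.4747| - 3.46, 0) = -2.0147
prox(x) = [2.0426, 1.9773, -2.0147]
||prox(x)||_1 = 2.0426 + 1.9773 + 2.0147 = 6.0346


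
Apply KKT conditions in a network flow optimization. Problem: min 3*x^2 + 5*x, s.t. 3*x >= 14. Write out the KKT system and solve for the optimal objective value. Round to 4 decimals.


Step 1: Try lambda = 0 (constraint inactive).
x_unc = -5/(2*3) = -0.8333
Check: 3*-0.8333 = -2.4999 < 14 -- violated!
Step 2: Constraint must be active: 3*x = 14
x* = 14/3 = 4.6667 (rounded; the exact value 14/3 is used below)
lambda = (2*3*(14/3) + 5)/3 = 11.0
Step 3: Compute optimal value.
f(x*) = 3*(14/3)^2 + 5*(14/3) = 88.6667


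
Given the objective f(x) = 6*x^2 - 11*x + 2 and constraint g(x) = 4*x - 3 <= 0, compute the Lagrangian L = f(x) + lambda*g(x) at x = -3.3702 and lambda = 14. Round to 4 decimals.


Step 1: Evaluate f(x).
f(-3.3702) = 6*(-3.3702)^2 - 11*(-3.3702) + 2 = 107.2217
Step 2: Evaluate g(x).
g(-3.3702) = 4*-3.3702 - 3 = -16.4808
Step 3: Compute Lagrangian.
L = 107.2217 + 14*-16.4808 = -123.5095


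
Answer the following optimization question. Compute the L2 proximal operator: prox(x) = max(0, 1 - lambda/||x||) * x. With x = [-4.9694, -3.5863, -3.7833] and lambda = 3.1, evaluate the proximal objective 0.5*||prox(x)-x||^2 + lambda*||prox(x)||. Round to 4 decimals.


Step 1: Compute ||x||.
||x|| = 7.2021
Step 2: Compute scaling factor.
scale = max(0, 1 - 3.1/7.2021) = 0.5696
Step 3: prox(x) = [-2.8304, -2.0426, -2.1548]
||prox(x)|| = 4.1021
Step 4: Proximal objective.
0.5*||prox-x||^2 = 4.805
lambda*||prox|| = 12.7165
Total = 17.5214


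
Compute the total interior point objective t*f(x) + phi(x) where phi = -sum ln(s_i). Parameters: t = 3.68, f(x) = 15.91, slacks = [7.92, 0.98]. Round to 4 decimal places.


Step 1: Compute log-barrier.
ln values: [2.0694, -0.0202]
phi = -(2.0694 - 0.0202) = -2.0492
Step 2: Compute augmented objective.
t*f(x) = 3.68*15.91 = 58.5488
Total = 58.5488 - 2.0492 = 56.4996


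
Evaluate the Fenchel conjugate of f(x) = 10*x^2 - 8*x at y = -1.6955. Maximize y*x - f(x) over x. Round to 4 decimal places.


f*(y) = sup_x {y*x - a*x^2 - b*x} = sup_x {(y-b)*x - a*x^2}
FOC: (y - b) - 2a*x = 0 => x* = (y - b)/(2a)
x* = (-1.6955 + 8)/(2*10) = 0.3152
f*(-1.6955) = (y-b)^2/(4a) = (-1.6955 + 8)^2/(4*10)
= 39.7467/40 = 0.9937


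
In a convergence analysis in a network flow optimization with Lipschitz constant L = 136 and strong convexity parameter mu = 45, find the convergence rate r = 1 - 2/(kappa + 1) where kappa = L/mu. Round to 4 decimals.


Step 1: Compute the condition number.
kappa = L/mu = 136/45 = 3.0222
Step 2: Compute the convergence rate.
r = 1 - 2/(kappa + 1) = 1 - 2*mu/(L + mu) = (L - mu)/(L + mu) = 91/181 = 0.5028


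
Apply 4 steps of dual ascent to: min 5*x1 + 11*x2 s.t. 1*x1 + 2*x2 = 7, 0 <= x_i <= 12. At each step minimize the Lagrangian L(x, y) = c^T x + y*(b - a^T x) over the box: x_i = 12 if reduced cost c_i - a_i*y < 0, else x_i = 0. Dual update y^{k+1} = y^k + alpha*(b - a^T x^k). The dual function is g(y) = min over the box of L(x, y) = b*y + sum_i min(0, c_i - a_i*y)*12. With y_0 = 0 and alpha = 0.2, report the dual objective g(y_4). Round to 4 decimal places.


Dual ascent for LP: min 5*x1 + 11*x2, 1*x1 + 2*x2 = 7, 0 <= x_i <= 12
Step 1: y^k = 0.0, reduced costs: (5.0, 11.0)
  x^k = (0.0, 0.0), subgradient = b - a^T x = 7.0
  y^{k+1} = 0.0 + 0.2*7.0 = 1.4
Step 2: y^k = 1.4, reduced costs: (3.6, 8.2)
  x^k = (0.0, 0.0), subgradient = b - a^T x = 7.0
  y^{k+1} = 1.4 + 0.2*7.0 = 2.8
Step 3: y^k = 2.8, reduced costs: (2.2, 5.4)
  x^k = (0.0, 0.0), subgradient = b - a^T x = 7.0
  y^{k+1} = 2.8 + 0.2*7.0 = 4.2
Step 4: y^k = 4.2, reduced costs: (0.8, 2.6)
  x^k = (0.0, 0.0), subgradient = b - a^T x = 7.0
  y^{k+1} = 4.2 + 0.2*7.0 = 5.6
Dual objective at y_4 = 5.6: reduced costs (-0.6, -0.2), box minimizer x = (12.0, 12.0)
g(y_4) = b*y + (c1 - a1*y)*x1 + (c2 - a2*y)*x2 = 7*5.6 + (-0.6)*12.0 + (-0.2)*12.0 = 39.2 - 7.2 - 2.4 = 29.6


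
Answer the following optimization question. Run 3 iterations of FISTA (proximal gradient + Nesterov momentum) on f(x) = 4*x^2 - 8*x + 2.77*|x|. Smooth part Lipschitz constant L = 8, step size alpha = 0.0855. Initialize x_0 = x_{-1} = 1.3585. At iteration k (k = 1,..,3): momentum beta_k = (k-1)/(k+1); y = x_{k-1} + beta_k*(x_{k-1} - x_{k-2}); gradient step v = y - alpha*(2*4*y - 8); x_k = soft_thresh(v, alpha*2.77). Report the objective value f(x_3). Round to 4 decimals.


FISTA on f(x) = 4*x^2 - 8*x + 2.77*|x|
L = 8, alpha = 0.0855
Iteration 1: beta = 0.0, y = 1.3585 + 0.0*(1.3585 - 1.3585) = 1.3585
  grad(y) = 2.868, v = y - alpha*grad = 1.1133
  prox(v) = soft_thresh(1.1133, 0.2368) = 0.8765
Iteration 2: beta = 0.3333, y = 0.8765 + 0.3333*(0.8765 - 1.3585) = 0.7158
  grad(y) = -2.2739, v = y - alpha*grad = 0.9102
  prox(v) = soft_thresh(0.9102, 0.2368) = 0.6733
Iteration 3: beta = 0.5, y = 0.6733 + 0.5*(0.6733 - 0.8765) = 0.5718
  grad(y) = -3.4256, v = y - alpha*grad = 0.8647
  prox(v) = soft_thresh(0.8647, 0.2368) = 0.6279
f(x_3) = 4*0.6279^2 - 8*0.6279 + 2.77*|0.6279| = -1.7069


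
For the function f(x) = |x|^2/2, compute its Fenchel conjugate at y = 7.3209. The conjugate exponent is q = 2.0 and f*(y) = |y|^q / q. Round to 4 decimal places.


The conjugate exponent q satisfies 1/p + 1/q = 1.
p = 2, so q = 2/(2 - 1) = 2.0
|y|^q = 7.3209^2.0 = 53.5956
f*(7.3209) = 53.5956 / 2.0 = 26.7978


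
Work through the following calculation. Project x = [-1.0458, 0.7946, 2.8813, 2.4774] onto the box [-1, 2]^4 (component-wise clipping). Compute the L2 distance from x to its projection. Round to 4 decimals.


Project each component onto [-1, 2].
clip(-1.0458) = -1.0, clip(0.7946) = 0.7946, clip(2.8813) = 2.0, clip(2.4774) = 2.0
Projection = [-1.0, 0.7946, 2.0, 2.0]
Squared diffs: [0.0021, 0.0, 0.7767, 0.2279]
Distance = sqrt(1.0067) = 1.0033


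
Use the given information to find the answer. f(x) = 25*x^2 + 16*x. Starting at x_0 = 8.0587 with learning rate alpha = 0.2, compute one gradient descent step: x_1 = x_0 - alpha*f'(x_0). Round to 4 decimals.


We compute the gradient at x_0 and apply the update.
f'(x) = 50*x + 16
f'(8.0587) = 50*8.0587 + 16 = 418.935
x_1 = 8.0587 - 0.2*418.935 = -75.7283


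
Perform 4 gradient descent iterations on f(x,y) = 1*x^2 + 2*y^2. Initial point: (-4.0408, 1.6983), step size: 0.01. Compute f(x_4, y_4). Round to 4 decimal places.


Gradient descent on f(x,y) = 1*x^2 + 2*y^2.
Starting point: (-4.0408, 1.6983), alpha = 0.01
Step 1: grad_x = 2*1*-4.0408 = -8.0816, grad_y = 2*2*1.6983 = 6.7932
  x_1 = -4.0408 - 0.01*-8.0816 = -3.96
  y_1 = 1.6983 - 0.01*6.7932 = 1.6304
Step 2: grad_x = 2*1*-3.96 = -7.92, grad_y = 2*2*1.6304 = 6.5215
  x_2 = -3.96 - 0.01*-7.92 = -3.8808
  y_2 = 1.6304 - 0.01*6.5215 = 1.5652
Step 3: grad_x = 2*1*-3.8808 = -7.7616, grad_y = 2*2*1.5652 = 6.2606
  x_3 = -3.8808 - 0.01*-7.7616 = -3.8032
  y_3 = 1.5652 - 0.01*6.2606 = 1.5025
Step 4: grad_x = 2*1*-3.8032 = -7.6063, grad_y = 2*2*1.5025 = 6.0102
  x_4 = -3.8032 - 0.01*-7.6063 = -3.7271
  y_4 = 1.5025 - 0.01*6.0102 = 1.4424
f(-3.7271, 1.4424) = 1*(-3.7271)^2 + 2*1.4424^2 = 18.0526


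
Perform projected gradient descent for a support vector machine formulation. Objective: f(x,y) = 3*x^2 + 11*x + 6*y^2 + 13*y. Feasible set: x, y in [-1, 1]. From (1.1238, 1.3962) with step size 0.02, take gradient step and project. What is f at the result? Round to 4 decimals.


Step 1: Compute gradient at (1.1238, 1.3962).
grad_x = 2*3*1.1238 + 11 = 17.7428
grad_y = 2*6*1.3962 + 13 = 29.7544
Step 2: Gradient step.
x_raw = 1.1238 - 0.02*17.7428 = 0.7689
y_raw = 1.3962 - 0.02*29.7544 = 0.8011
Step 3: Project onto [-1, 1].
x_proj = clip(0.7689) = 0.7689
y_proj = clip(0.8011) = 0.8011
Step 4: Evaluate f.
f(0.7689, 0.8011) = 24.4973


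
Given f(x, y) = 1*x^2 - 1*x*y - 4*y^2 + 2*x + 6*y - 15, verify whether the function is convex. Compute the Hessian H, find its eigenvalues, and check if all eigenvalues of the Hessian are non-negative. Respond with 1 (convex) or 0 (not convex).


The Hessian of f(x,y) = 1*x^2 - 1*x*y - 4*y^2 + 2*x + 6*y - 15 is:
H = [[2, -1], [-1, -8]]
Trace = 2 - 8 = -6
Determinant = 2*-8 - (-1)^2 = -17
Discriminant = (-6)^2 - 4*-17 = 104.0
Eigenvalues: lambda_1 = -8.099, lambda_2 = 2.099
The function is not convex.

0


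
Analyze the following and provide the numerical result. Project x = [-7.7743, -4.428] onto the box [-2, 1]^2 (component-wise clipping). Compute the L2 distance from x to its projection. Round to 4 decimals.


Project each component onto [-2, 1].
clip(-7.7743) = -2.0, clip(-4.428) = -2.0
Projection = [-2.0, -2.0]
Squared diffs: [33.3425, 5.8952]
Distance = sqrt(39.2377) = 6.264


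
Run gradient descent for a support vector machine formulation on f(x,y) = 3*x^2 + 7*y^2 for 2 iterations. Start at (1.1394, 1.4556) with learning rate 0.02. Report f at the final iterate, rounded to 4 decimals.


Gradient descent on f(x,y) = 3*x^2 + 7*y^2.
Starting point: (1.1394, 1.4556), alpha = 0.02
Step 1: grad_x = 2*3*1.1394 = 6.8364, grad_y = 2*7*1.4556 = 20.3784
  x_1 = 1.1394 - 0.02*6.8364 = 1.0027
  y_1 = 1.4556 - 0.02*20.3784 = 1.048
Step 2: grad_x = 2*3*1.0027 = 6.016, grad_y = 2*7*1.048 = 14.6724
  x_2 = 1.0027 - 0.02*6.016 = 0.8824
  y_2 = 1.048 - 0.02*14.6724 = 0.7546
f(0.8824, 0.7546) = 3*0.8824^2 + 7*0.7546^2 = 6.3214


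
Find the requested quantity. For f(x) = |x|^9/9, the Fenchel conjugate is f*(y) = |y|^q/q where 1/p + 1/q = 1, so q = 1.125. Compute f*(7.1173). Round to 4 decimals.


The conjugate exponent q satisfies 1/p + 1/q = 1.
p = 9, so q = 9/(9 - 1) = 1.125
|y|^q = 7.1173^1.125 = 9.0961
f*(7.1173) = 9.0961 / 1.125 = 8.0854


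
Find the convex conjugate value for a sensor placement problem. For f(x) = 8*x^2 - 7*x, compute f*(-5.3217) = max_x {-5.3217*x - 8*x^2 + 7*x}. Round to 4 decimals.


f*(y) = sup_x {y*x - a*x^2 - b*x} = sup_x {(y-b)*x - a*x^2}
FOC: (y - b) - 2a*x = 0 => x* = (y - b)/(2a)
x* = (-5.3217 + 7)/(2*8) = 0.1049
f*(-5.3217) = (y-b)^2/(4a) = (-5.3217 + 7)^2/(4*8)
= 2.8167/32 = 0.088


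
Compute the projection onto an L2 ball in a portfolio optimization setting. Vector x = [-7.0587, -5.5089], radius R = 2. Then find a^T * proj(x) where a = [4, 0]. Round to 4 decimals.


Step 1: Compute ||x|| (intermediates to 6 decimals).
||x|| = sqrt((-7.0587)^2 + (-5.5089)^2) = 8.95395
Step 2: Project.
Since ||x|| > R, scale = R/||x|| = 2/8.95395 = 0.223365, proj(x) = scale * x
proj(x) = [-1.576667, -1.230495]
Step 3: Dot product.
a^T * proj(x) = 4*(-1.576667) + 0*(-1.230495) = -6.3067


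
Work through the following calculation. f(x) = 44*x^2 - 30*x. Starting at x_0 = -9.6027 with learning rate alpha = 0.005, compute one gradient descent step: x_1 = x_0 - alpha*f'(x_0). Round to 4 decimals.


We compute the gradient at x_0 and apply the update.
f'(x) = 88*x - 30
f'(-9.6027) = 88*-9.6027 - 30 = -875.0376
x_1 = -9.6027 - 0.005*-875.0376 = -5.2275


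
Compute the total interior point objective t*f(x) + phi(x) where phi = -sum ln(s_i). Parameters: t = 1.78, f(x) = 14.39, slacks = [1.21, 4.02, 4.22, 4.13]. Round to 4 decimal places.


Step 1: Compute log-barrier.
ln values: [0.1906, 1.3913, 1.4398, 1.4183]
phi = -(0.1906 + 1.3913 + 1.4398 + 1.4183) = -4.44
Step 2: Compute augmented objective.
t*f(x) = 1.78*14.39 = 25.6142
Total = 25.6142 - 4.44 = 21.1742


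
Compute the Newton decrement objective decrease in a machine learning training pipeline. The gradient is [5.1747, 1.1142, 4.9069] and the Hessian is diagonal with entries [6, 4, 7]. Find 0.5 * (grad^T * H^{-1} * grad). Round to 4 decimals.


Step 1: H is diagonal, so H^(-1) * g = [0.8625, 0.2786, 0.701].
Step 2: g^T H^(-1) g = sum_i g_i^2 / H_ii
  = (5.1747)^2/6 + (1.1142)^2/4 + (4.9069)^2/7
  = 4.4629 + 0.3104 + 3.4397 = 8.2129
Step 3: Objective decrease = 0.5 * g^T H^(-1) g = 4.1065


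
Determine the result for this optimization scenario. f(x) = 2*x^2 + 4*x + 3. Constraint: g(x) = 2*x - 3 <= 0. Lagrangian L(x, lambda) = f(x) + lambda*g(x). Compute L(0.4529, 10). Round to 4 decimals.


Step 1: Evaluate f(x).
f(0.4529) = 2*0.4529^2 + 4*0.4529 + 3 = 5.2218
Step 2: Evaluate g(x).
g(0.4529) = 2*0.4529 - 3 = -2.0942
Step 3: Compute Lagrangian.
L = 5.2218 + 10*-2.0942 = -15.7202


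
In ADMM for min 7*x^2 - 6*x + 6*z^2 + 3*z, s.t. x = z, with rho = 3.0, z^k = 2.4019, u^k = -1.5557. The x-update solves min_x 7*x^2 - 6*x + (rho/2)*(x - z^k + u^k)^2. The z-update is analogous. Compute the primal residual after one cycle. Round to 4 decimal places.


ADMM iteration with rho = 3.0, z^k = 2.4019, u^k = -1.5557
Step 1: x-update.
Minimize 7*x^2 - 6*x + (3.0/2)*(x - 2.4019 - 1.5557)^2
FOC: (2*7 + 3.0)*x = 6 + 3.0*(2.4019 + 1.5557)
x^{k+1} = 1.0513
Step 2: z-update.
Minimize 6*z^2 + 3*z + (3.0/2)*(1.0513 - z - 1.5557)^2
FOC: (2*6 + 3.0)*z = -3 + 3.0*(1.0513 - 1.5557)
z^{k+1} = -0.3009
Step 3: u-update.
u^{k+1} = -1.5557 + 1.0513 + 0.3009 = -0.2035
Step 4: Primal residual = |1.0513 + 0.3009| = 1.3522


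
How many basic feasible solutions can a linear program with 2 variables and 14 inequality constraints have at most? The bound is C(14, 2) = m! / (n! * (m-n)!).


Each vertex corresponds to some choice of n active constraints out of m, so the number of vertices is at most C(m, n) = m! / (n!(m-n)!).
m = 14, n = 2
Numerator: 14 * 13
Denominator: 2! = 2
C(14, 2) = 91


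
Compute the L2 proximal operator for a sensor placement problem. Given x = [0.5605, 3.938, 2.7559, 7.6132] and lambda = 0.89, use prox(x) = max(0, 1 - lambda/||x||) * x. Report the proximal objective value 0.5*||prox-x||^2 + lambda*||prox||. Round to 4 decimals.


Step 1: Compute ||x||.
||x|| = 9.021
Step 2: Compute scaling factor.
scale = max(0, 1 - 0.89/9.021) = 0.9013
Step 3: prox(x) = [0.5052, 3.5495, 2.484, 6.8621]
||prox(x)|| = 8.131
Step 4: Proximal objective.
0.5*||prox-x||^2 = 0.3961
lambda*||prox|| = 7.2366
Total = 7.6326


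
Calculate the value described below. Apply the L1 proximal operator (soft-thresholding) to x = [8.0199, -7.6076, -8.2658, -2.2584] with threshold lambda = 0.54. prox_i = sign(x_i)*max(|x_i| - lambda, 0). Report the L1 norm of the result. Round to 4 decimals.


Soft-thresholding with lambda = 0.54:
prox(8.0199) = sign(8.0199)*max(|8.0199| - 0.54, 0) = 7.4799
prox(-7.6076) = sign(-7.6076)*max(|-7.6076| - 0.54, 0) = -7.0676
prox(-8.2658) = sign(-8.2658)*max(|-8.2658| - 0.54, 0) = -7.7258
prox(-2.2584) = sign(-2.2584)*max(|-2.2584| - 0.54, 0) = -1.7184
prox(x) = [7.4799, -7.0676, -7.7258, -1.7184]
||prox(x)||_1 = 7.4799 + 7.0676 + 7.7258 + 1.7184 = 23.9917


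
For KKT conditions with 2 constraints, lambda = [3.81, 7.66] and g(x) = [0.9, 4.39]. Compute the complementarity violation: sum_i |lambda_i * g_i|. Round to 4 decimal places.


KKT complementary slackness check:
lambda_1 * g_1 = 3.81 * 0.9 = 3.429
lambda_2 * g_2 = 7.66 * 4.39 = 33.6274
Total violation = 3.429 + 33.6274 = 37.0564


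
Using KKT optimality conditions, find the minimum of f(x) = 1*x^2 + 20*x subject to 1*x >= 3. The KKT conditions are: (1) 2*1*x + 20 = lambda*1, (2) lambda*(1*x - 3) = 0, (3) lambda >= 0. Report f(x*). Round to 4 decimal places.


Step 1: Try lambda = 0 (constraint inactive).
x_unc = -20/(2*1) = -10.0
Check: 1*-10.0 = -10.0 < 3 -- violated!
Step 2: Constraint must be active: 1*x = 3
x* = 3/1 = 3.0
lambda = (2*1*3.0 + 20)/1 = 26.0
Step 3: Compute optimal value.
f(x*) = 1*3.0^2 + 20*3.0 = 69.0


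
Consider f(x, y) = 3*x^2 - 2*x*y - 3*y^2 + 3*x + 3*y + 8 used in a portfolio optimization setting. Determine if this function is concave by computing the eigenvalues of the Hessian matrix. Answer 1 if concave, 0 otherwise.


The Hessian of f(x,y) = 3*x^2 - 2*x*y - 3*y^2 + 3*x + 3*y + 8 is:
H = [[6, -2], [-2, -6]]
Trace = 6 - 6 = 0
Determinant = 6*-6 - (-2)^2 = -40
Discriminant = (0)^2 - 4*-40 = 160.0
Eigenvalues: lambda_1 = -6.3246, lambda_2 = 6.3246
The function is not concave.

0


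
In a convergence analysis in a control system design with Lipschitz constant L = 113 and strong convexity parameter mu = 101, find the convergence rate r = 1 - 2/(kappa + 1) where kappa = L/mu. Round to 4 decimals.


Step 1: Compute the condition number.
kappa = L/mu = 113/101 = 1.1188
Step 2: Compute the convergence rate.
r = 1 - 2/(kappa + 1) = 1 - 2*mu/(L + mu) = (L - mu)/(L + mu) = 12/214 = 0.0561


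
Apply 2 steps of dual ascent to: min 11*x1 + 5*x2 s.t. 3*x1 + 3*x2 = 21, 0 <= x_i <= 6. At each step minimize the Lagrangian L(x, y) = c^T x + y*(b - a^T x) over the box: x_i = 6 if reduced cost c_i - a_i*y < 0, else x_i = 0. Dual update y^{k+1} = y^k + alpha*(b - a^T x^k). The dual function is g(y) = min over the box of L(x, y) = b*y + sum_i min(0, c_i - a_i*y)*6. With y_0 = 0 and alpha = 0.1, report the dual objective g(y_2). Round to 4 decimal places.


Dual ascent for LP: min 11*x1 + 5*x2, 3*x1 + 3*x2 = 21, 0 <= x_i <= 6
Step 1: y^k = 0.0, reduced costs: (11.0, 5.0)
  x^k = (0.0, 0.0), subgradient = b - a^T x = 21.0
  y^{k+1} = 0.0 + 0.1*21.0 = 2.1
Step 2: y^k = 2.1, reduced costs: (4.7, -1.3)
  x^k = (0.0, 6.0), subgradient = b - a^T x = 3.0
  y^{k+1} = 2.1 + 0.1*3.0 = 2.4
Dual objective at y_2 = 2.4: reduced costs (3.8, -2.2), box minimizer x = (0.0, 6.0)
g(y_2) = b*y + (c1 - a1*y)*x1 + (c2 - a2*y)*x2 = 21*2.4 + 3.8*0.0 + (-2.2)*6.0 = 50.4 + 0.0 - 13.2 = 37.2


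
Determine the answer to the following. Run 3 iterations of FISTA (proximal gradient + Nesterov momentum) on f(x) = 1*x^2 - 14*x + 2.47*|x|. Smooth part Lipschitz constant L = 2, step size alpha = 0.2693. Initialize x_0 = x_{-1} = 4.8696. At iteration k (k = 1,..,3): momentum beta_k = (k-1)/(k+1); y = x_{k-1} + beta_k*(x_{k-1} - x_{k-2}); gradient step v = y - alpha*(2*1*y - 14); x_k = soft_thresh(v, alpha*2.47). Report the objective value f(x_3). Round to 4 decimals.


FISTA on f(x) = 1*x^2 - 14*x + 2.47*|x|
L = 2, alpha = 0.2693
Iteration 1: beta = 0.0, y = 4.8696 + 0.0*(4.8696 - 4.8696) = 4.8696
  grad(y) = -4.2608, v = y - alpha*grad = 6.017
  prox(v) = soft_thresh(6.017, 0.6652) = 5.3519
Iteration 2: beta = 0.3333, y = 5.3519 + 0.3333*(5.3519 - 4.8696) = 5.5126
  grad(y) = -2.9748, v = y - alpha*grad = 6.3137
  prox(v) = soft_thresh(6.3137, 0.6652) = 5.6486
Iteration 3: beta = 0.5, y = 5.6486 + 0.5*(5.6486 - 5.3519) = 5.7969
  grad(y) = -2.4062, v = y - alpha*grad = 6.4449
  prox(v) = soft_thresh(6.4449, 0.6652) = 5.7797
f(x_3) = 1*5.7797^2 - 14*5.7797 + 2.47*|5.7797| = -33.235


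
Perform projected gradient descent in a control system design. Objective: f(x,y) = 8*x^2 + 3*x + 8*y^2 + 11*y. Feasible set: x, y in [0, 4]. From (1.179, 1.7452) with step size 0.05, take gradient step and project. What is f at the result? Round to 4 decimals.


Step 1: Compute gradient at (1.179, 1.7452).
grad_x = 2*8*1.179 + 3 = 21.864
grad_y = 2*8*1.7452 + 11 = 38.9232
Step 2: Gradient step.
x_raw = 1.179 - 0.05*21.864 = 0.0858
y_raw = 1.7452 - 0.05*38.9232 = -0.201
Step 3: Project onto [0, 4].
x_proj = clip(0.0858) = 0.0858
y_proj = clip(-0.201) = 0.0
Step 4: Evaluate f.
f(0.0858, 0.0) = 0.3163


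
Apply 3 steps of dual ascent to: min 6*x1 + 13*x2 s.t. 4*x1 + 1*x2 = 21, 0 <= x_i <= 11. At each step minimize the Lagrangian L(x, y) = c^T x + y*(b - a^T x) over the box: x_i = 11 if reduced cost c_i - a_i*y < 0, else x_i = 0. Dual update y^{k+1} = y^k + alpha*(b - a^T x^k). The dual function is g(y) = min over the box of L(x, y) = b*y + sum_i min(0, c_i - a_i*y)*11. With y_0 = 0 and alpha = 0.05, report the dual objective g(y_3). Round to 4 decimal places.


Dual ascent for LP: min 6*x1 + 13*x2, 4*x1 + 1*x2 = 21, 0 <= x_i <= 11
Step 1: y^k = 0.0, reduced costs: (6.0, 13.0)
  x^k = (0.0, 0.0), subgradient = b - a^T x = 21.0
  y^{k+1} = 0.0 + 0.05*21.0 = 1.05
Step 2: y^k = 1.05, reduced costs: (1.8, 11.95)
  x^k = (0.0, 0.0), subgradient = b - a^T x = 21.0
  y^{k+1} = 1.05 + 0.05*21.0 = 2.1
Step 3: y^k = 2.1, reduced costs: (-2.4, 10.9)
  x^k = (11.0, 0.0), subgradient = b - a^T x = -23.0
  y^{k+1} = 2.1 + 0.05*-23.0 = 0.95
Dual objective at y_3 = 0.95: reduced costs (2.2, 12.05), box minimizer x = (0.0, 0.0)
g(y_3) = b*y + (c1 - a1*y)*x1 + (c2 - a2*y)*x2 = 21*0.95 + 2.2*0.0 + 12.05*0.0 = 19.95 + 0.0 + 0.0 = 19.95
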